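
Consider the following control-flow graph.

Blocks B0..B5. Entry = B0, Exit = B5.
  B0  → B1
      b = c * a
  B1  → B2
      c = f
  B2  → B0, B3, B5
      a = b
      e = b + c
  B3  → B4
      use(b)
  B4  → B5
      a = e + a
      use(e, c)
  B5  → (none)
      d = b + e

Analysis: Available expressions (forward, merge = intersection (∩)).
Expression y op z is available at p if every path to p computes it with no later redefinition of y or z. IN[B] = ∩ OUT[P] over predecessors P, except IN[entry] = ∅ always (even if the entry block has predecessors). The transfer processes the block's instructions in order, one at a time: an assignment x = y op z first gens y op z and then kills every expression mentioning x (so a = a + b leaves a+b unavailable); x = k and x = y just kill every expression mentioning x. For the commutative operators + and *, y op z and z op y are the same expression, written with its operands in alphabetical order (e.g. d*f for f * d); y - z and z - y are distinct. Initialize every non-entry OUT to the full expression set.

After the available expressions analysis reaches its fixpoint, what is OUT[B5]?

Answer: {b+c, b+e}

Working:
Per-block solution:
  B0: | IN={} | OUT={a*c}
  B1: | IN={a*c} | OUT={}
  B2: | IN={} | OUT={b+c}
  B3: | IN={b+c} | OUT={b+c}
  B4: | IN={b+c} | OUT={b+c}
  B5: | IN={b+c} | OUT={b+c, b+e}

Merge at B5: IN[B5] = OUT[B2] ∩ OUT[B4] = {b+c}
Applying B5's transfer function to that IN value gives OUT[B5] (row B5 above).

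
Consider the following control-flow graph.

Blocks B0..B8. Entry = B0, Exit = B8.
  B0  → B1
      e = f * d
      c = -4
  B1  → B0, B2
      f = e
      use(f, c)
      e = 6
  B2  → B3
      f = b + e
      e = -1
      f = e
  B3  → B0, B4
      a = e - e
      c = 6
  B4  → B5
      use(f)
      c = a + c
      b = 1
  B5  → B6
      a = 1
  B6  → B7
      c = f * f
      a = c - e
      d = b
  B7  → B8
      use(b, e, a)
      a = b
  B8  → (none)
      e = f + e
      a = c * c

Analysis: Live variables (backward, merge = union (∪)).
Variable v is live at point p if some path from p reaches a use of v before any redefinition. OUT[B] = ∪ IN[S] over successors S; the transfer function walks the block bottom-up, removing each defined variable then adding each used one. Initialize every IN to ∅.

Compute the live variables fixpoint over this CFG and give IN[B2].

Per-block solution:
  B0:  IN={b, d, f}  OUT={b, c, d, e}
  B1:  IN={b, c, d, e}  OUT={b, d, e, f}
  B2:  IN={b, d, e}  OUT={b, d, e, f}
  B3:  IN={b, d, e, f}  OUT={a, b, c, d, e, f}
  B4:  IN={a, c, e, f}  OUT={b, e, f}
  B5:  IN={b, e, f}  OUT={b, e, f}
  B6:  IN={b, e, f}  OUT={a, b, c, e, f}
  B7:  IN={a, b, c, e, f}  OUT={c, e, f}
  B8:  IN={c, e, f}  OUT={}

Merge at B2: OUT[B2] = IN[B3] = {b, d, e, f}
Applying B2's transfer function to that OUT value gives IN[B2] (row B2 above).

Answer: {b, d, e}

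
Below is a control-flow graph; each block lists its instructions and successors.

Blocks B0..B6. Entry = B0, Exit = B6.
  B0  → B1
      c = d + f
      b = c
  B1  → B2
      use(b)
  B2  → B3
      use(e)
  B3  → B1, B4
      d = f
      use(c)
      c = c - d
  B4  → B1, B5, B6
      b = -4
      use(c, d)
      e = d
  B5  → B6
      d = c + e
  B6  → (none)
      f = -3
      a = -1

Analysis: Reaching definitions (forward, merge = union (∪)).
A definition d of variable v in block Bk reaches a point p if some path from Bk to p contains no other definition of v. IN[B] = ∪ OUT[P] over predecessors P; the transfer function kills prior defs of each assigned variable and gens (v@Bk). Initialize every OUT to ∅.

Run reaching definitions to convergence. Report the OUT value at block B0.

Answer: {b@B0, c@B0}

Trace:
Fixpoint table:
  B0:  IN={}  OUT={b@B0, c@B0}
  B1:  IN={b@B0, b@B4, c@B0, c@B3, d@B3, e@B4}  OUT={b@B0, b@B4, c@B0, c@B3, d@B3, e@B4}
  B2:  IN={b@B0, b@B4, c@B0, c@B3, d@B3, e@B4}  OUT={b@B0, b@B4, c@B0, c@B3, d@B3, e@B4}
  B3:  IN={b@B0, b@B4, c@B0, c@B3, d@B3, e@B4}  OUT={b@B0, b@B4, c@B3, d@B3, e@B4}
  B4:  IN={b@B0, b@B4, c@B3, d@B3, e@B4}  OUT={b@B4, c@B3, d@B3, e@B4}
  B5:  IN={b@B4, c@B3, d@B3, e@B4}  OUT={b@B4, c@B3, d@B5, e@B4}
  B6:  IN={b@B4, c@B3, d@B3, d@B5, e@B4}  OUT={a@B6, b@B4, c@B3, d@B3, d@B5, e@B4, f@B6}

B0 is the boundary node: IN[B0] = {}
Applying B0's transfer function to that IN value gives OUT[B0] (row B0 above).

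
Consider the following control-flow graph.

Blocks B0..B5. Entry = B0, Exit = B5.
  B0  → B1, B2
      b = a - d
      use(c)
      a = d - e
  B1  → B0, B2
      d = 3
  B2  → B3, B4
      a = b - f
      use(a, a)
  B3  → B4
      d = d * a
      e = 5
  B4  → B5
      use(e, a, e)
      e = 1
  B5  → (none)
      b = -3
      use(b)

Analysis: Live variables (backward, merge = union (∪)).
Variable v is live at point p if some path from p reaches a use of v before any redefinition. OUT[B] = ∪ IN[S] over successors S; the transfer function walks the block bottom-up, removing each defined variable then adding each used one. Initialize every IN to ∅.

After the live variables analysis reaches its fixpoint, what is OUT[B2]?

Per-block solution:
  B0:   IN={a, c, d, e, f}   OUT={a, b, c, d, e, f}
  B1:   IN={a, b, c, e, f}   OUT={a, b, c, d, e, f}
  B2:   IN={b, d, e, f}   OUT={a, d, e}
  B3:   IN={a, d}   OUT={a, e}
  B4:   IN={a, e}   OUT={}
  B5:   IN={}   OUT={}

Merge at B2: OUT[B2] = IN[B3] ⊔ IN[B4] = {a, d, e}

Answer: {a, d, e}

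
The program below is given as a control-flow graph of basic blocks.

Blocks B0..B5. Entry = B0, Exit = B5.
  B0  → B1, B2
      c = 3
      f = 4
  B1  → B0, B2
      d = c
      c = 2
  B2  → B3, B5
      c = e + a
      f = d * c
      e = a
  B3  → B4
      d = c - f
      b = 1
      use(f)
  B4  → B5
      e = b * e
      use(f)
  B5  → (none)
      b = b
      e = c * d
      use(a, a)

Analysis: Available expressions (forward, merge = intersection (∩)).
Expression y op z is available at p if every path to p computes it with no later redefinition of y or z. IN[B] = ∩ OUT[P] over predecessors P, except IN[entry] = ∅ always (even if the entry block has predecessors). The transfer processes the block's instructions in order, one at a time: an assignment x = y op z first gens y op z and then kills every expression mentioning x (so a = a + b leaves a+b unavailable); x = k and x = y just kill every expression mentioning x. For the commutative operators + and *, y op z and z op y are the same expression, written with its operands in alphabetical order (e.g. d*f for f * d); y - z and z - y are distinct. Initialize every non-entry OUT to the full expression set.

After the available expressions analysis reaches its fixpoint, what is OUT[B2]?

Fixpoint table:
  B0:  IN={}  OUT={}
  B1:  IN={}  OUT={}
  B2:  IN={}  OUT={c*d}
  B3:  IN={c*d}  OUT={c-f}
  B4:  IN={c-f}  OUT={c-f}
  B5:  IN={}  OUT={c*d}

Merge at B2: IN[B2] = OUT[B0] ∩ OUT[B1] = {}
Applying B2's transfer function to that IN value gives OUT[B2] (row B2 above).

Answer: {c*d}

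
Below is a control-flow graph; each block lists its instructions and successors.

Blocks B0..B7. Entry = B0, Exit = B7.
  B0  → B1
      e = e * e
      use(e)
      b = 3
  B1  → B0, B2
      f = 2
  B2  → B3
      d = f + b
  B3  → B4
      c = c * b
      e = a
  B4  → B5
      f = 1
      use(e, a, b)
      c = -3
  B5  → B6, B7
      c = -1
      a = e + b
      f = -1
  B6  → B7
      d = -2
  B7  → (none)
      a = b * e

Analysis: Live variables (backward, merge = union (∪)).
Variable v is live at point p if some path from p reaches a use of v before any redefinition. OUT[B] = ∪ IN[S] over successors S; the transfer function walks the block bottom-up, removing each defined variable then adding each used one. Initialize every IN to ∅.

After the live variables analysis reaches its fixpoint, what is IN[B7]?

Converged values:
  B0:   IN={a, c, e}   OUT={a, b, c, e}
  B1:   IN={a, b, c, e}   OUT={a, b, c, e, f}
  B2:   IN={a, b, c, f}   OUT={a, b, c}
  B3:   IN={a, b, c}   OUT={a, b, e}
  B4:   IN={a, b, e}   OUT={b, e}
  B5:   IN={b, e}   OUT={b, e}
  B6:   IN={b, e}   OUT={b, e}
  B7:   IN={b, e}   OUT={}

B7 is the boundary node: OUT[B7] = {}
Applying B7's transfer function to that OUT value gives IN[B7] (row B7 above).

Answer: {b, e}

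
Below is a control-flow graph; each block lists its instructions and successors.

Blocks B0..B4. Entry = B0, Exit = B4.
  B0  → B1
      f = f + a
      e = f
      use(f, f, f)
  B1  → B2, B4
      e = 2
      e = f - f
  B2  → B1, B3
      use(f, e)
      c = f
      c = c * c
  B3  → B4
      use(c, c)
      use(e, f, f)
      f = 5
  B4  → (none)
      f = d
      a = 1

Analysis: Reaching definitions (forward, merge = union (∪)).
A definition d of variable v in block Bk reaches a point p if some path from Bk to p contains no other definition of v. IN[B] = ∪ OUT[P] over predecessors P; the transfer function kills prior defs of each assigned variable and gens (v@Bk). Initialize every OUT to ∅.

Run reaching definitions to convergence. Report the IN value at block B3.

Answer: {c@B2, e@B1, f@B0}

Trace:
Converged values:
  B0:  IN={}  OUT={e@B0, f@B0}
  B1:  IN={c@B2, e@B0, e@B1, f@B0}  OUT={c@B2, e@B1, f@B0}
  B2:  IN={c@B2, e@B1, f@B0}  OUT={c@B2, e@B1, f@B0}
  B3:  IN={c@B2, e@B1, f@B0}  OUT={c@B2, e@B1, f@B3}
  B4:  IN={c@B2, e@B1, f@B0, f@B3}  OUT={a@B4, c@B2, e@B1, f@B4}

Merge at B3: IN[B3] = OUT[B2] = {c@B2, e@B1, f@B0}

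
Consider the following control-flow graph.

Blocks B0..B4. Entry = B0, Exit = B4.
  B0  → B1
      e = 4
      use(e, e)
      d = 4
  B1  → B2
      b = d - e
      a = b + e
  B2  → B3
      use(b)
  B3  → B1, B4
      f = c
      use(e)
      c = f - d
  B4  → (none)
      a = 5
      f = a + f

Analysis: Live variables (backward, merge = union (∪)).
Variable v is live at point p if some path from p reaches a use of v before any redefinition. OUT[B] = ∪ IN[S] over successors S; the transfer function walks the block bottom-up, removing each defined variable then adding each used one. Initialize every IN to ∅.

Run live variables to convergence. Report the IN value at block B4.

Converged values:
  B0:  IN={c}  OUT={c, d, e}
  B1:  IN={c, d, e}  OUT={b, c, d, e}
  B2:  IN={b, c, d, e}  OUT={c, d, e}
  B3:  IN={c, d, e}  OUT={c, d, e, f}
  B4:  IN={f}  OUT={}

B4 is the boundary node: OUT[B4] = {}
Applying B4's transfer function to that OUT value gives IN[B4] (row B4 above).

Answer: {f}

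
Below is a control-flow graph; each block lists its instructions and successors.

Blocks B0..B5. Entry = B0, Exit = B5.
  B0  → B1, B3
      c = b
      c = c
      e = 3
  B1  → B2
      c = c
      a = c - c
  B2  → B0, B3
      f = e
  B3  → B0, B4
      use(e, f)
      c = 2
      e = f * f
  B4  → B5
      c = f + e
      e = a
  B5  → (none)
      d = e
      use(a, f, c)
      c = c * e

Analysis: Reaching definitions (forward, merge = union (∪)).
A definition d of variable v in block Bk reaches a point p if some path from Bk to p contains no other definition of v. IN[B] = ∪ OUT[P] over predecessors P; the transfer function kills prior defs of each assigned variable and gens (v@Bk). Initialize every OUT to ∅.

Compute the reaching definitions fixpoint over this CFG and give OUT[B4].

Answer: {a@B1, c@B4, e@B4, f@B2}

Derivation:
Per-block solution:
  B0:  IN={a@B1, c@B1, c@B3, e@B0, e@B3, f@B2}  OUT={a@B1, c@B0, e@B0, f@B2}
  B1:  IN={a@B1, c@B0, e@B0, f@B2}  OUT={a@B1, c@B1, e@B0, f@B2}
  B2:  IN={a@B1, c@B1, e@B0, f@B2}  OUT={a@B1, c@B1, e@B0, f@B2}
  B3:  IN={a@B1, c@B0, c@B1, e@B0, f@B2}  OUT={a@B1, c@B3, e@B3, f@B2}
  B4:  IN={a@B1, c@B3, e@B3, f@B2}  OUT={a@B1, c@B4, e@B4, f@B2}
  B5:  IN={a@B1, c@B4, e@B4, f@B2}  OUT={a@B1, c@B5, d@B5, e@B4, f@B2}

Merge at B4: IN[B4] = OUT[B3] = {a@B1, c@B3, e@B3, f@B2}
Applying B4's transfer function to that IN value gives OUT[B4] (row B4 above).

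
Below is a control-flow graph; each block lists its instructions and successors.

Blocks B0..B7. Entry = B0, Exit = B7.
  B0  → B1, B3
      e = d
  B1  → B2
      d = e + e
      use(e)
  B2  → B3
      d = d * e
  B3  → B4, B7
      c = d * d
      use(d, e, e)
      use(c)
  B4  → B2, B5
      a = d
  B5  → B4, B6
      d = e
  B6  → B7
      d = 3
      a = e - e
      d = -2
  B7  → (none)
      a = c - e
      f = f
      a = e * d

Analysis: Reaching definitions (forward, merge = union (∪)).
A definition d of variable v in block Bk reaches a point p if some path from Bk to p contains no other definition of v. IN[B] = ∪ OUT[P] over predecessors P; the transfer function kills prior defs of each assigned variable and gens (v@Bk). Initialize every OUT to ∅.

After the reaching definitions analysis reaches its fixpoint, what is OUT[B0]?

Answer: {e@B0}

Working:
Fixpoint table:
  B0:  IN={}  OUT={e@B0}
  B1:  IN={e@B0}  OUT={d@B1, e@B0}
  B2:  IN={a@B4, c@B3, d@B1, d@B2, d@B5, e@B0}  OUT={a@B4, c@B3, d@B2, e@B0}
  B3:  IN={a@B4, c@B3, d@B2, e@B0}  OUT={a@B4, c@B3, d@B2, e@B0}
  B4:  IN={a@B4, c@B3, d@B2, d@B5, e@B0}  OUT={a@B4, c@B3, d@B2, d@B5, e@B0}
  B5:  IN={a@B4, c@B3, d@B2, d@B5, e@B0}  OUT={a@B4, c@B3, d@B5, e@B0}
  B6:  IN={a@B4, c@B3, d@B5, e@B0}  OUT={a@B6, c@B3, d@B6, e@B0}
  B7:  IN={a@B4, a@B6, c@B3, d@B2, d@B6, e@B0}  OUT={a@B7, c@B3, d@B2, d@B6, e@B0, f@B7}

B0 is the boundary node: IN[B0] = {}
Applying B0's transfer function to that IN value gives OUT[B0] (row B0 above).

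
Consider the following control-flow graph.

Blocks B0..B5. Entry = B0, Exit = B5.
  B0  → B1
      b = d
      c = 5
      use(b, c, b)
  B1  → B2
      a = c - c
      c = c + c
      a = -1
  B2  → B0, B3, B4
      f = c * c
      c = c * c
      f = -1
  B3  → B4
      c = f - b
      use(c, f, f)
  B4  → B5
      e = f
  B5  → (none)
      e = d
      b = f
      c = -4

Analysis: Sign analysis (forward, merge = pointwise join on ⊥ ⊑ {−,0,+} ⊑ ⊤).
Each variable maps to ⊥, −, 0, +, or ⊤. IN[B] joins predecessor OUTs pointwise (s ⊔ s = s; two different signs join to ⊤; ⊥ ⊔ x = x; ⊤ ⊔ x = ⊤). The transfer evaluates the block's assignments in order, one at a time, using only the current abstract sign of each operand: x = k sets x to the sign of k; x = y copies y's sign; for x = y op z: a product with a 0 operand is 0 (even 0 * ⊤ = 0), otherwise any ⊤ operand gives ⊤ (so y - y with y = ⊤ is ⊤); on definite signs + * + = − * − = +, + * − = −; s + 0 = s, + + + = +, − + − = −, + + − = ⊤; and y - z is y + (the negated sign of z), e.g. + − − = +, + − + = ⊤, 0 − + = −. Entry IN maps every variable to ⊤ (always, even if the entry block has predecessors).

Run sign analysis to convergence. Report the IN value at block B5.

Fixpoint table:
  B0: | IN=(all ⊤) | OUT={c:+; rest ⊤}
  B1: | IN={c:+; rest ⊤} | OUT={a:-, c:+; rest ⊤}
  B2: | IN={a:-, c:+; rest ⊤} | OUT={a:-, c:+, f:-; rest ⊤}
  B3: | IN={a:-, c:+, f:-; rest ⊤} | OUT={a:-, f:-; rest ⊤}
  B4: | IN={a:-, f:-; rest ⊤} | OUT={a:-, e:-, f:-; rest ⊤}
  B5: | IN={a:-, e:-, f:-; rest ⊤} | OUT={a:-, b:-, c:-, f:-; rest ⊤}

Merge at B5: IN[B5] = OUT[B4] = {a: -, b: ⊤, c: ⊤, d: ⊤, e: -, f: -}

Answer: {a: -, b: ⊤, c: ⊤, d: ⊤, e: -, f: -}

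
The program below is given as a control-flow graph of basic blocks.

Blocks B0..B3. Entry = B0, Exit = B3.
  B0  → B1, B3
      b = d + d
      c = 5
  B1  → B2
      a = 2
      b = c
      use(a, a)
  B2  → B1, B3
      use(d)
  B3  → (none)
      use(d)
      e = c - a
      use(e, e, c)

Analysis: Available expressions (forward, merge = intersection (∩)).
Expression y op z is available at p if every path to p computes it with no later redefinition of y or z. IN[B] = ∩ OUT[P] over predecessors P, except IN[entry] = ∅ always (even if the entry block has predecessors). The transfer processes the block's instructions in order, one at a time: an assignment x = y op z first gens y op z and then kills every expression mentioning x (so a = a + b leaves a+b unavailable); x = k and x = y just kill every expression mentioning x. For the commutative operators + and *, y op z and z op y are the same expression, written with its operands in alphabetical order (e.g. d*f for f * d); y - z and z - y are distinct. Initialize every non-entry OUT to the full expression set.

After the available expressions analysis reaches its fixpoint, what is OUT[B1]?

Per-block solution:
  B0:  IN={}  OUT={d+d}
  B1:  IN={d+d}  OUT={d+d}
  B2:  IN={d+d}  OUT={d+d}
  B3:  IN={d+d}  OUT={c-a, d+d}

Merge at B1: IN[B1] = OUT[B0] ∩ OUT[B2] = {d+d}
Applying B1's transfer function to that IN value gives OUT[B1] (row B1 above).

Answer: {d+d}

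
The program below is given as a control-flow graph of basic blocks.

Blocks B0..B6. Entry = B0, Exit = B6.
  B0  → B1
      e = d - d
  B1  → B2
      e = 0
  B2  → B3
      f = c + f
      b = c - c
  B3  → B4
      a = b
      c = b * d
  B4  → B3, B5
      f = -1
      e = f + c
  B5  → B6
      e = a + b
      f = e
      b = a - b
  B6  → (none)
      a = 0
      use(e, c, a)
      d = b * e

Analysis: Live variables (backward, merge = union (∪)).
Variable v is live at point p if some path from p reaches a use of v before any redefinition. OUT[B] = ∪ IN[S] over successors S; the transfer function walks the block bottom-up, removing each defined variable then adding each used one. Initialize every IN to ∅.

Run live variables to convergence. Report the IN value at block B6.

Per-block solution:
  B0:   IN={c, d, f}   OUT={c, d, f}
  B1:   IN={c, d, f}   OUT={c, d, f}
  B2:   IN={c, d, f}   OUT={b, d}
  B3:   IN={b, d}   OUT={a, b, c, d}
  B4:   IN={a, b, c, d}   OUT={a, b, c, d}
  B5:   IN={a, b, c}   OUT={b, c, e}
  B6:   IN={b, c, e}   OUT={}

B6 is the boundary node: OUT[B6] = {}
Applying B6's transfer function to that OUT value gives IN[B6] (row B6 above).

Answer: {b, c, e}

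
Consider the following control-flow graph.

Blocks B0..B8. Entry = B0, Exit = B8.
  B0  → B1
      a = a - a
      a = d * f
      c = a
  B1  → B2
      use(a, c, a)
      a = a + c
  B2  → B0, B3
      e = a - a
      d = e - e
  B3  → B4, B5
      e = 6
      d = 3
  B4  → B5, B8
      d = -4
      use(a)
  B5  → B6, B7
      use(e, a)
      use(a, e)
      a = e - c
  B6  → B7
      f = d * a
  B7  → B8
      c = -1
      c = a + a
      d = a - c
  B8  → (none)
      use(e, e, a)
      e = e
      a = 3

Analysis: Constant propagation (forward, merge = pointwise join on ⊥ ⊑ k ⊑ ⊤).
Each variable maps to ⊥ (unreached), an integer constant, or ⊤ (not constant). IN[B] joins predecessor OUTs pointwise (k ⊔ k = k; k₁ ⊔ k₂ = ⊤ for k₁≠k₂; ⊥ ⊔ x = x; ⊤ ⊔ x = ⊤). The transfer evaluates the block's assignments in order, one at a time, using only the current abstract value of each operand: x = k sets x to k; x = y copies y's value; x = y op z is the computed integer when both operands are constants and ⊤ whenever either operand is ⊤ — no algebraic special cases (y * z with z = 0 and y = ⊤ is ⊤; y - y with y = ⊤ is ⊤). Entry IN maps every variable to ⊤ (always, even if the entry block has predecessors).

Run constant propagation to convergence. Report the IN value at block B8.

Answer: {a: ⊤, b: ⊤, c: ⊤, d: ⊤, e: 6, f: ⊤}

Derivation:
Fixpoint table:
  B0:   IN=(all ⊤)   OUT=(all ⊤)
  B1:   IN=(all ⊤)   OUT=(all ⊤)
  B2:   IN=(all ⊤)   OUT=(all ⊤)
  B3:   IN=(all ⊤)   OUT={d:3, e:6; rest ⊤}
  B4:   IN={d:3, e:6; rest ⊤}   OUT={d:-4, e:6; rest ⊤}
  B5:   IN={e:6; rest ⊤}   OUT={e:6; rest ⊤}
  B6:   IN={e:6; rest ⊤}   OUT={e:6; rest ⊤}
  B7:   IN={e:6; rest ⊤}   OUT={e:6; rest ⊤}
  B8:   IN={e:6; rest ⊤}   OUT={a:3, e:6; rest ⊤}

Merge at B8: IN[B8] = OUT[B4] ⊔ OUT[B7] = {a: ⊤, b: ⊤, c: ⊤, d: ⊤, e: 6, f: ⊤}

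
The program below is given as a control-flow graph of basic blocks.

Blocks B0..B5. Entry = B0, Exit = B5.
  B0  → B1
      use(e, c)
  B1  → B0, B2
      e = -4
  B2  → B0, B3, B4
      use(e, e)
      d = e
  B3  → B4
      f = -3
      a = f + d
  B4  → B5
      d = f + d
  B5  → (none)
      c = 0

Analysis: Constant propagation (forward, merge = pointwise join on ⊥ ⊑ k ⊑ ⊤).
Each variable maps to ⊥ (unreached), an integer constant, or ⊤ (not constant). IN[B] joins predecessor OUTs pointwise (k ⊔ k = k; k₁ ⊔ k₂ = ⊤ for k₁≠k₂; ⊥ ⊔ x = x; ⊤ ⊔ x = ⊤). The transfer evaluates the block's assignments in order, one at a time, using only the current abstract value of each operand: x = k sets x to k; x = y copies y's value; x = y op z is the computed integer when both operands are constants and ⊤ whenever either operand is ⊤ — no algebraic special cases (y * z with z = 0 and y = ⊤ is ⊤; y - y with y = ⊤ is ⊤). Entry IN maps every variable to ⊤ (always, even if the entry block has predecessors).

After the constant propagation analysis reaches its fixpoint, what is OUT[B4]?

Per-block solution:
  B0:   IN=(all ⊤)   OUT=(all ⊤)
  B1:   IN=(all ⊤)   OUT={e:-4; rest ⊤}
  B2:   IN={e:-4; rest ⊤}   OUT={d:-4, e:-4; rest ⊤}
  B3:   IN={d:-4, e:-4; rest ⊤}   OUT={a:-7, d:-4, e:-4, f:-3; rest ⊤}
  B4:   IN={d:-4, e:-4; rest ⊤}   OUT={e:-4; rest ⊤}
  B5:   IN={e:-4; rest ⊤}   OUT={c:0, e:-4; rest ⊤}

Merge at B4: IN[B4] = OUT[B2] ⊔ OUT[B3] = {a: ⊤, b: ⊤, c: ⊤, d: -4, e: -4, f: ⊤}
Applying B4's transfer function to that IN value gives OUT[B4] (row B4 above).

Answer: {a: ⊤, b: ⊤, c: ⊤, d: ⊤, e: -4, f: ⊤}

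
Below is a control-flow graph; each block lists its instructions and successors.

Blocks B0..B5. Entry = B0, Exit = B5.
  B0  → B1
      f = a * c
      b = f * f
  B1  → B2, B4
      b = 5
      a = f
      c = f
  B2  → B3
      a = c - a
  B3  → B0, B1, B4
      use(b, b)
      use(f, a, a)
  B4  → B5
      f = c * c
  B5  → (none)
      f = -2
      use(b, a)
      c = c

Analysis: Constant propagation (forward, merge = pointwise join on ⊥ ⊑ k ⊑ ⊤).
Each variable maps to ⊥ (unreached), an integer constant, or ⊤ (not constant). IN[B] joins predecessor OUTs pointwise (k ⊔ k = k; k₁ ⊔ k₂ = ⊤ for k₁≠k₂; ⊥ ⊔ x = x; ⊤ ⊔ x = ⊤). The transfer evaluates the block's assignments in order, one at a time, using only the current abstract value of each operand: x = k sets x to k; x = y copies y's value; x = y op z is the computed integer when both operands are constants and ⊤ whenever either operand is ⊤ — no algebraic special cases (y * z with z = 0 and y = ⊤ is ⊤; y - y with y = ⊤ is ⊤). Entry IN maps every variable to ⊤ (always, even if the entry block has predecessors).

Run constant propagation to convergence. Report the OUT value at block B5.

Answer: {a: ⊤, b: 5, c: ⊤, d: ⊤, e: ⊤, f: -2}

Working:
Converged values:
  B0:   IN=(all ⊤)   OUT=(all ⊤)
  B1:   IN=(all ⊤)   OUT={b:5; rest ⊤}
  B2:   IN={b:5; rest ⊤}   OUT={b:5; rest ⊤}
  B3:   IN={b:5; rest ⊤}   OUT={b:5; rest ⊤}
  B4:   IN={b:5; rest ⊤}   OUT={b:5; rest ⊤}
  B5:   IN={b:5; rest ⊤}   OUT={b:5, f:-2; rest ⊤}

Merge at B5: IN[B5] = OUT[B4] = {a: ⊤, b: 5, c: ⊤, d: ⊤, e: ⊤, f: ⊤}
Applying B5's transfer function to that IN value gives OUT[B5] (row B5 above).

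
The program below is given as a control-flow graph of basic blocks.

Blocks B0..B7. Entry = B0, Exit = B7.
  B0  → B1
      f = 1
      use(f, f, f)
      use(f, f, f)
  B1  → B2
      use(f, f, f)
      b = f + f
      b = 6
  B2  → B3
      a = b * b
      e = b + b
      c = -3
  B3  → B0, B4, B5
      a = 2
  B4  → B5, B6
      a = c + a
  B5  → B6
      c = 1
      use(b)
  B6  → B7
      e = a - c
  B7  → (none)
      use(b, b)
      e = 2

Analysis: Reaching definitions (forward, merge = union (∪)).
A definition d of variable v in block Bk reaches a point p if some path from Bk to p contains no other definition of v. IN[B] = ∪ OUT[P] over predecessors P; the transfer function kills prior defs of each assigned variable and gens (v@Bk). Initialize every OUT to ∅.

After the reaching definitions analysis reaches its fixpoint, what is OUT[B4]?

Answer: {a@B4, b@B1, c@B2, e@B2, f@B0}

Trace:
Converged values:
  B0:   IN={a@B3, b@B1, c@B2, e@B2, f@B0}   OUT={a@B3, b@B1, c@B2, e@B2, f@B0}
  B1:   IN={a@B3, b@B1, c@B2, e@B2, f@B0}   OUT={a@B3, b@B1, c@B2, e@B2, f@B0}
  B2:   IN={a@B3, b@B1, c@B2, e@B2, f@B0}   OUT={a@B2, b@B1, c@B2, e@B2, f@B0}
  B3:   IN={a@B2, b@B1, c@B2, e@B2, f@B0}   OUT={a@B3, b@B1, c@B2, e@B2, f@B0}
  B4:   IN={a@B3, b@B1, c@B2, e@B2, f@B0}   OUT={a@B4, b@B1, c@B2, e@B2, f@B0}
  B5:   IN={a@B3, a@B4, b@B1, c@B2, e@B2, f@B0}   OUT={a@B3, a@B4, b@B1, c@B5, e@B2, f@B0}
  B6:   IN={a@B3, a@B4, b@B1, c@B2, c@B5, e@B2, f@B0}   OUT={a@B3, a@B4, b@B1, c@B2, c@B5, e@B6, f@B0}
  B7:   IN={a@B3, a@B4, b@B1, c@B2, c@B5, e@B6, f@B0}   OUT={a@B3, a@B4, b@B1, c@B2, c@B5, e@B7, f@B0}

Merge at B4: IN[B4] = OUT[B3] = {a@B3, b@B1, c@B2, e@B2, f@B0}
Applying B4's transfer function to that IN value gives OUT[B4] (row B4 above).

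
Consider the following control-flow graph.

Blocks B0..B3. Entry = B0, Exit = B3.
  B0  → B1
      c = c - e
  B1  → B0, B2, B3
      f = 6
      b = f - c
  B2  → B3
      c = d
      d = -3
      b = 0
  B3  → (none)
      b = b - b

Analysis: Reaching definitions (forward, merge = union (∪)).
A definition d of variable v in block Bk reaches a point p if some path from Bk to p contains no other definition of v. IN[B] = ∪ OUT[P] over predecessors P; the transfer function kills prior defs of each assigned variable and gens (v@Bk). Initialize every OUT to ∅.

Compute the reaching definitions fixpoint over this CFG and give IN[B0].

Per-block solution:
  B0:   IN={b@B1, c@B0, f@B1}   OUT={b@B1, c@B0, f@B1}
  B1:   IN={b@B1, c@B0, f@B1}   OUT={b@B1, c@B0, f@B1}
  B2:   IN={b@B1, c@B0, f@B1}   OUT={b@B2, c@B2, d@B2, f@B1}
  B3:   IN={b@B1, b@B2, c@B0, c@B2, d@B2, f@B1}   OUT={b@B3, c@B0, c@B2, d@B2, f@B1}

Merge at B0 (entry node, so the boundary value {} is joined with the incoming edge(s)): IN[B0] = {} ⊔ OUT[B1] = {b@B1, c@B0, f@B1}

Answer: {b@B1, c@B0, f@B1}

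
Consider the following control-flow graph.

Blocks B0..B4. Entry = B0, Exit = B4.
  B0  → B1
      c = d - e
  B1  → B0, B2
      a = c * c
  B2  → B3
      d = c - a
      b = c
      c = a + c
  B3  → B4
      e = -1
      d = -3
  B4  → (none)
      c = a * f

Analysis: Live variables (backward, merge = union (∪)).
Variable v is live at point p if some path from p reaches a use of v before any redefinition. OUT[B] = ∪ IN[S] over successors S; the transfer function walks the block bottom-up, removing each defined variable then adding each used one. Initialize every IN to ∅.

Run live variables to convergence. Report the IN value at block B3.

Answer: {a, f}

Trace:
Fixpoint table:
  B0:   IN={d, e, f}   OUT={c, d, e, f}
  B1:   IN={c, d, e, f}   OUT={a, c, d, e, f}
  B2:   IN={a, c, f}   OUT={a, f}
  B3:   IN={a, f}   OUT={a, f}
  B4:   IN={a, f}   OUT={}

Merge at B3: OUT[B3] = IN[B4] = {a, f}
Applying B3's transfer function to that OUT value gives IN[B3] (row B3 above).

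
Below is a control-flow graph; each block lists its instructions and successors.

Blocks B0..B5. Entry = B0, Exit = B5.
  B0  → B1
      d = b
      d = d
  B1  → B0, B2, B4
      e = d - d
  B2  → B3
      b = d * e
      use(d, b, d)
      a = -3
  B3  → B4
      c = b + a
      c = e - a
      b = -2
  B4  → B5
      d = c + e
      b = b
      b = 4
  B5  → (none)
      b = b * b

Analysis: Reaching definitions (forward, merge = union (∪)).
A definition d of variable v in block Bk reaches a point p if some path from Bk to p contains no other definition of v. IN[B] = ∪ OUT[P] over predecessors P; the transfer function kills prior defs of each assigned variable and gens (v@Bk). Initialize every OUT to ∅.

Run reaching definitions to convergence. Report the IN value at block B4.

Answer: {a@B2, b@B3, c@B3, d@B0, e@B1}

Trace:
Converged values:
  B0: | IN={d@B0, e@B1} | OUT={d@B0, e@B1}
  B1: | IN={d@B0, e@B1} | OUT={d@B0, e@B1}
  B2: | IN={d@B0, e@B1} | OUT={a@B2, b@B2, d@B0, e@B1}
  B3: | IN={a@B2, b@B2, d@B0, e@B1} | OUT={a@B2, b@B3, c@B3, d@B0, e@B1}
  B4: | IN={a@B2, b@B3, c@B3, d@B0, e@B1} | OUT={a@B2, b@B4, c@B3, d@B4, e@B1}
  B5: | IN={a@B2, b@B4, c@B3, d@B4, e@B1} | OUT={a@B2, b@B5, c@B3, d@B4, e@B1}

Merge at B4: IN[B4] = OUT[B1] ⊔ OUT[B3] = {a@B2, b@B3, c@B3, d@B0, e@B1}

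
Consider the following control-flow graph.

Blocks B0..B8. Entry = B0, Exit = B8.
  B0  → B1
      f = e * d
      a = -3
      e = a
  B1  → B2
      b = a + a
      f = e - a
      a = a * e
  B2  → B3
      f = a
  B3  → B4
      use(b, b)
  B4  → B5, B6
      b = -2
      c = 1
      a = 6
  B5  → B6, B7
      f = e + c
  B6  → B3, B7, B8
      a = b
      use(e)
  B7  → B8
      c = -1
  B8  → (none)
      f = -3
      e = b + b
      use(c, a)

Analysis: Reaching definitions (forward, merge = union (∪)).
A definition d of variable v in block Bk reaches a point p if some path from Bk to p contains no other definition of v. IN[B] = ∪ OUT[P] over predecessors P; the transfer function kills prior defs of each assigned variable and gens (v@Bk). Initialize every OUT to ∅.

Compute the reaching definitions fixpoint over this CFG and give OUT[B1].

Answer: {a@B1, b@B1, e@B0, f@B1}

Trace:
Per-block solution:
  B0:  IN={}  OUT={a@B0, e@B0, f@B0}
  B1:  IN={a@B0, e@B0, f@B0}  OUT={a@B1, b@B1, e@B0, f@B1}
  B2:  IN={a@B1, b@B1, e@B0, f@B1}  OUT={a@B1, b@B1, e@B0, f@B2}
  B3:  IN={a@B1, a@B6, b@B1, b@B4, c@B4, e@B0, f@B2, f@B5}  OUT={a@B1, a@B6, b@B1, b@B4, c@B4, e@B0, f@B2, f@B5}
  B4:  IN={a@B1, a@B6, b@B1, b@B4, c@B4, e@B0, f@B2, f@B5}  OUT={a@B4, b@B4, c@B4, e@B0, f@B2, f@B5}
  B5:  IN={a@B4, b@B4, c@B4, e@B0, f@B2, f@B5}  OUT={a@B4, b@B4, c@B4, e@B0, f@B5}
  B6:  IN={a@B4, b@B4, c@B4, e@B0, f@B2, f@B5}  OUT={a@B6, b@B4, c@B4, e@B0, f@B2, f@B5}
  B7:  IN={a@B4, a@B6, b@B4, c@B4, e@B0, f@B2, f@B5}  OUT={a@B4, a@B6, b@B4, c@B7, e@B0, f@B2, f@B5}
  B8:  IN={a@B4, a@B6, b@B4, c@B4, c@B7, e@B0, f@B2, f@B5}  OUT={a@B4, a@B6, b@B4, c@B4, c@B7, e@B8, f@B8}

Merge at B1: IN[B1] = OUT[B0] = {a@B0, e@B0, f@B0}
Applying B1's transfer function to that IN value gives OUT[B1] (row B1 above).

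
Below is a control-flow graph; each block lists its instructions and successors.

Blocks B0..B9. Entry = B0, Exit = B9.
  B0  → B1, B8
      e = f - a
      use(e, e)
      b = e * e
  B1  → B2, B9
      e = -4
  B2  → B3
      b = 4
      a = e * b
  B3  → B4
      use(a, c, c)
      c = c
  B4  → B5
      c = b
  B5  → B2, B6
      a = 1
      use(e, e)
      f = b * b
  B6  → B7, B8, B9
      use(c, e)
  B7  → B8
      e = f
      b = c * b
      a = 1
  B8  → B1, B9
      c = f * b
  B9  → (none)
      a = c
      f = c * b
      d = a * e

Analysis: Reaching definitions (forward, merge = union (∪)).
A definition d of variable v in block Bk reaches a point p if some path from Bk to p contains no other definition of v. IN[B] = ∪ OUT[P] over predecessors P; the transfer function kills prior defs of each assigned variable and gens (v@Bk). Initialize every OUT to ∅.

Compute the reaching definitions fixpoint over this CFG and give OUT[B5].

Answer: {a@B5, b@B2, c@B4, e@B1, f@B5}

Trace:
Per-block solution:
  B0:  IN={}  OUT={b@B0, e@B0}
  B1:  IN={a@B5, a@B7, b@B0, b@B2, b@B7, c@B8, e@B0, e@B1, e@B7, f@B5}  OUT={a@B5, a@B7, b@B0, b@B2, b@B7, c@B8, e@B1, f@B5}
  B2:  IN={a@B5, a@B7, b@B0, b@B2, b@B7, c@B4, c@B8, e@B1, f@B5}  OUT={a@B2, b@B2, c@B4, c@B8, e@B1, f@B5}
  B3:  IN={a@B2, b@B2, c@B4, c@B8, e@B1, f@B5}  OUT={a@B2, b@B2, c@B3, e@B1, f@B5}
  B4:  IN={a@B2, b@B2, c@B3, e@B1, f@B5}  OUT={a@B2, b@B2, c@B4, e@B1, f@B5}
  B5:  IN={a@B2, b@B2, c@B4, e@B1, f@B5}  OUT={a@B5, b@B2, c@B4, e@B1, f@B5}
  B6:  IN={a@B5, b@B2, c@B4, e@B1, f@B5}  OUT={a@B5, b@B2, c@B4, e@B1, f@B5}
  B7:  IN={a@B5, b@B2, c@B4, e@B1, f@B5}  OUT={a@B7, b@B7, c@B4, e@B7, f@B5}
  B8:  IN={a@B5, a@B7, b@B0, b@B2, b@B7, c@B4, e@B0, e@B1, e@B7, f@B5}  OUT={a@B5, a@B7, b@B0, b@B2, b@B7, c@B8, e@B0, e@B1, e@B7, f@B5}
  B9:  IN={a@B5, a@B7, b@B0, b@B2, b@B7, c@B4, c@B8, e@B0, e@B1, e@B7, f@B5}  OUT={a@B9, b@B0, b@B2, b@B7, c@B4, c@B8, d@B9, e@B0, e@B1, e@B7, f@B9}

Merge at B5: IN[B5] = OUT[B4] = {a@B2, b@B2, c@B4, e@B1, f@B5}
Applying B5's transfer function to that IN value gives OUT[B5] (row B5 above).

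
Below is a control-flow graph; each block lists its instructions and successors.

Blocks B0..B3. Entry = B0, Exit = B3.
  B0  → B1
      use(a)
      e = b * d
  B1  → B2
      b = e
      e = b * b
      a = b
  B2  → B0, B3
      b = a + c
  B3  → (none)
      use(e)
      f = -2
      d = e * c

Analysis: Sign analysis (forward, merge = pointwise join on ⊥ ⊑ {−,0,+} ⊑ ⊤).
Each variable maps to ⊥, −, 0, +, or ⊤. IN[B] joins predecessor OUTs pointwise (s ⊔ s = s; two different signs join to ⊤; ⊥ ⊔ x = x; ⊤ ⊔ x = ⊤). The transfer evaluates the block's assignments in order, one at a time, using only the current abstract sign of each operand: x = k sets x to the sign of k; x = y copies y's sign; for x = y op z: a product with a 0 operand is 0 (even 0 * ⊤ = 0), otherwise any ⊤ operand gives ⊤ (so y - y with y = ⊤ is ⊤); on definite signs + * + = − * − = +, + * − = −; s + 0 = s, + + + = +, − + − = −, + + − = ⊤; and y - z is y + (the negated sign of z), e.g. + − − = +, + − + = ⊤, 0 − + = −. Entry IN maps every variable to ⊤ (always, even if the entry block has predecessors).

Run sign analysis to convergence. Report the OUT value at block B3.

Answer: {a: ⊤, b: ⊤, c: ⊤, d: ⊤, e: ⊤, f: -}

Working:
Converged values:
  B0: | IN=(all ⊤) | OUT=(all ⊤)
  B1: | IN=(all ⊤) | OUT=(all ⊤)
  B2: | IN=(all ⊤) | OUT=(all ⊤)
  B3: | IN=(all ⊤) | OUT={f:-; rest ⊤}

Merge at B3: IN[B3] = OUT[B2] = {a: ⊤, b: ⊤, c: ⊤, d: ⊤, e: ⊤, f: ⊤}
Applying B3's transfer function to that IN value gives OUT[B3] (row B3 above).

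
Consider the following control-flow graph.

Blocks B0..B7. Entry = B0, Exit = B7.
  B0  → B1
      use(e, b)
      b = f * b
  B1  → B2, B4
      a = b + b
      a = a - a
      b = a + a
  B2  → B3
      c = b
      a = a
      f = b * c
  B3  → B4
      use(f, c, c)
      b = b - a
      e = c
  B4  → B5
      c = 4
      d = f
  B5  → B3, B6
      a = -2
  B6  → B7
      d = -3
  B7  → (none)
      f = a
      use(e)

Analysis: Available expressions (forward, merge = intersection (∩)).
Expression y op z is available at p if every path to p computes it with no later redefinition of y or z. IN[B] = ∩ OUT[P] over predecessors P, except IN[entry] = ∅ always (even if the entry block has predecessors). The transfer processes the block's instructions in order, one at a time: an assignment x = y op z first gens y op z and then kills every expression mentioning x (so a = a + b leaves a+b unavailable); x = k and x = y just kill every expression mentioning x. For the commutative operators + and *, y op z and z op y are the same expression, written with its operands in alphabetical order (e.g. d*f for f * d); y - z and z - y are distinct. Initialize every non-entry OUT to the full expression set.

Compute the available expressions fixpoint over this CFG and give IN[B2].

Fixpoint table:
  B0: | IN={} | OUT={}
  B1: | IN={} | OUT={a+a}
  B2: | IN={a+a} | OUT={b*c}
  B3: | IN={} | OUT={}
  B4: | IN={} | OUT={}
  B5: | IN={} | OUT={}
  B6: | IN={} | OUT={}
  B7: | IN={} | OUT={}

Merge at B2: IN[B2] = OUT[B1] = {a+a}

Answer: {a+a}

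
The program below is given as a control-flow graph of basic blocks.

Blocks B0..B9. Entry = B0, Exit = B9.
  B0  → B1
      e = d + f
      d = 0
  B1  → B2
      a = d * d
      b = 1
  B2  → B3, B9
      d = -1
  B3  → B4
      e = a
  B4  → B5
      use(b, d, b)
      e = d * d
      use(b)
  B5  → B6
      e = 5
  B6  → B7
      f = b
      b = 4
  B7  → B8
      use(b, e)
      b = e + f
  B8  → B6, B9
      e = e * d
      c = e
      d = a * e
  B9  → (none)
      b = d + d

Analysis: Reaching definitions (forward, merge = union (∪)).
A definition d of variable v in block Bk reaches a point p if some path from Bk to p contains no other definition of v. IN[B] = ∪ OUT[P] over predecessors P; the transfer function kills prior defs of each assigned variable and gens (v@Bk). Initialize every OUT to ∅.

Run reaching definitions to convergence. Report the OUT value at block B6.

Fixpoint table:
  B0: | IN={} | OUT={d@B0, e@B0}
  B1: | IN={d@B0, e@B0} | OUT={a@B1, b@B1, d@B0, e@B0}
  B2: | IN={a@B1, b@B1, d@B0, e@B0} | OUT={a@B1, b@B1, d@B2, e@B0}
  B3: | IN={a@B1, b@B1, d@B2, e@B0} | OUT={a@B1, b@B1, d@B2, e@B3}
  B4: | IN={a@B1, b@B1, d@B2, e@B3} | OUT={a@B1, b@B1, d@B2, e@B4}
  B5: | IN={a@B1, b@B1, d@B2, e@B4} | OUT={a@B1, b@B1, d@B2, e@B5}
  B6: | IN={a@B1, b@B1, b@B7, c@B8, d@B2, d@B8, e@B5, e@B8, f@B6} | OUT={a@B1, b@B6, c@B8, d@B2, d@B8, e@B5, e@B8, f@B6}
  B7: | IN={a@B1, b@B6, c@B8, d@B2, d@B8, e@B5, e@B8, f@B6} | OUT={a@B1, b@B7, c@B8, d@B2, d@B8, e@B5, e@B8, f@B6}
  B8: | IN={a@B1, b@B7, c@B8, d@B2, d@B8, e@B5, e@B8, f@B6} | OUT={a@B1, b@B7, c@B8, d@B8, e@B8, f@B6}
  B9: | IN={a@B1, b@B1, b@B7, c@B8, d@B2, d@B8, e@B0, e@B8, f@B6} | OUT={a@B1, b@B9, c@B8, d@B2, d@B8, e@B0, e@B8, f@B6}

Merge at B6: IN[B6] = OUT[B5] ⊔ OUT[B8] = {a@B1, b@B1, b@B7, c@B8, d@B2, d@B8, e@B5, e@B8, f@B6}
Applying B6's transfer function to that IN value gives OUT[B6] (row B6 above).

Answer: {a@B1, b@B6, c@B8, d@B2, d@B8, e@B5, e@B8, f@B6}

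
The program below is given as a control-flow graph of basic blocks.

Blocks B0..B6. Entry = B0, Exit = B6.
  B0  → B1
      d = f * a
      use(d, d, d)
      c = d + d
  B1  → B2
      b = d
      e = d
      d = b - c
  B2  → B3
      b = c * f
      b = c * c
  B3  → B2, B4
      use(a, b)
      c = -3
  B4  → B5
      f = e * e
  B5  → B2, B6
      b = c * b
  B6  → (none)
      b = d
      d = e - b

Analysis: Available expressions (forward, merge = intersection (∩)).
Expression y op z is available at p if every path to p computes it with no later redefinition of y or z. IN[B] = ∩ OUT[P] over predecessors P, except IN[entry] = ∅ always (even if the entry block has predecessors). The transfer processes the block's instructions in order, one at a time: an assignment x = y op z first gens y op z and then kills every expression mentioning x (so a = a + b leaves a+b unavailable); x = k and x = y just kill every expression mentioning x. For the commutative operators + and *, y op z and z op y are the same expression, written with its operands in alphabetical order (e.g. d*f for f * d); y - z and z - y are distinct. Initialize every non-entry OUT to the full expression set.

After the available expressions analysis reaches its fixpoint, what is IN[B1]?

Fixpoint table:
  B0:   IN={}   OUT={a*f, d+d}
  B1:   IN={a*f, d+d}   OUT={a*f, b-c}
  B2:   IN={}   OUT={c*c, c*f}
  B3:   IN={c*c, c*f}   OUT={}
  B4:   IN={}   OUT={e*e}
  B5:   IN={e*e}   OUT={e*e}
  B6:   IN={e*e}   OUT={e*e, e-b}

Merge at B1: IN[B1] = OUT[B0] = {a*f, d+d}

Answer: {a*f, d+d}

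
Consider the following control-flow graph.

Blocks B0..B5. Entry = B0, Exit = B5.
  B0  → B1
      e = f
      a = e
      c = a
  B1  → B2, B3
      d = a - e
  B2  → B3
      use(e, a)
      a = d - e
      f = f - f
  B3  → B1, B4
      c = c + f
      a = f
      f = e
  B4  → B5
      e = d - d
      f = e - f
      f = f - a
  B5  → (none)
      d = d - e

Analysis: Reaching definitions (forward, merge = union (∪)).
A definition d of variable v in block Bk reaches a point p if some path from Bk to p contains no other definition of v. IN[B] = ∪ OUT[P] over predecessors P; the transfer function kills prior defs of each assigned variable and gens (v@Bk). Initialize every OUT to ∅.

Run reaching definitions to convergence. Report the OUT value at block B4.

Answer: {a@B3, c@B3, d@B1, e@B4, f@B4}

Working:
Fixpoint table:
  B0: | IN={} | OUT={a@B0, c@B0, e@B0}
  B1: | IN={a@B0, a@B3, c@B0, c@B3, d@B1, e@B0, f@B3} | OUT={a@B0, a@B3, c@B0, c@B3, d@B1, e@B0, f@B3}
  B2: | IN={a@B0, a@B3, c@B0, c@B3, d@B1, e@B0, f@B3} | OUT={a@B2, c@B0, c@B3, d@B1, e@B0, f@B2}
  B3: | IN={a@B0, a@B2, a@B3, c@B0, c@B3, d@B1, e@B0, f@B2, f@B3} | OUT={a@B3, c@B3, d@B1, e@B0, f@B3}
  B4: | IN={a@B3, c@B3, d@B1, e@B0, f@B3} | OUT={a@B3, c@B3, d@B1, e@B4, f@B4}
  B5: | IN={a@B3, c@B3, d@B1, e@B4, f@B4} | OUT={a@B3, c@B3, d@B5, e@B4, f@B4}

Merge at B4: IN[B4] = OUT[B3] = {a@B3, c@B3, d@B1, e@B0, f@B3}
Applying B4's transfer function to that IN value gives OUT[B4] (row B4 above).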